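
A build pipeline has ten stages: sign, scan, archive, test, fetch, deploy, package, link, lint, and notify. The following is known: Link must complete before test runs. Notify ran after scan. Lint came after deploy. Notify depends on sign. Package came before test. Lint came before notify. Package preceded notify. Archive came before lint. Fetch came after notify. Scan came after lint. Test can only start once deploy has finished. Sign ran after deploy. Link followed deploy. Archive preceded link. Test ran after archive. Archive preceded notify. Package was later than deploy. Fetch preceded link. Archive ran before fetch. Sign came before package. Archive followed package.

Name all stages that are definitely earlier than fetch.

Directly stated before fetch: archive and notify.
Deploy reaches fetch via deploy → sign → notify → fetch.
Lint reaches fetch via lint → notify → fetch.
Package reaches fetch via package → notify → fetch.
Likewise scan and sign each reach fetch by chaining the stated constraints.
No chain forces test (or any of the others) ahead of fetch.

archive, deploy, lint, notify, package, scan, sign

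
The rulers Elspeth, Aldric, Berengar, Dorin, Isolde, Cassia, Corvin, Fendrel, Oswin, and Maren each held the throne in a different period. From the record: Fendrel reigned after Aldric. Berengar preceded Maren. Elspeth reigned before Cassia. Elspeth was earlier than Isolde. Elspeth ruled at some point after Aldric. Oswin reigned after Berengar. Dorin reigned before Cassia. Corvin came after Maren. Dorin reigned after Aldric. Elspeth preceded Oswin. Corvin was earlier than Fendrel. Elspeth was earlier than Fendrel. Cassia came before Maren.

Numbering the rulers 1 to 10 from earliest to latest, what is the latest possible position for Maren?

Maren must come before Corvin and Fendrel — 2 rulers forced after them.
Everything else can be placed before Maren in some valid order, so Maren can sit as late as position 10 − 2 = 8.

8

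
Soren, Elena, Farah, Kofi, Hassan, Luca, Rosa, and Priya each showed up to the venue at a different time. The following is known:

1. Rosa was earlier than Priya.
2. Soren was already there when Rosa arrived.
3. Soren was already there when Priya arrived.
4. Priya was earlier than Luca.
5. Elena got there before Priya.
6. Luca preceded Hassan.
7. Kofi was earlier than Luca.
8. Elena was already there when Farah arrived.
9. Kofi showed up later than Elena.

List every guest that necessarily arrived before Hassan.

Elena, Kofi, Luca, Priya, Rosa, Soren

Directly stated before Hassan: Luca.
Elena reaches Hassan via Elena → Priya → Luca → Hassan.
Kofi reaches Hassan via Kofi → Luca → Hassan.
Priya reaches Hassan via Priya → Luca → Hassan.
Likewise Rosa and Soren each reach Hassan by chaining the stated constraints.
No chain forces Farah ahead of Hassan.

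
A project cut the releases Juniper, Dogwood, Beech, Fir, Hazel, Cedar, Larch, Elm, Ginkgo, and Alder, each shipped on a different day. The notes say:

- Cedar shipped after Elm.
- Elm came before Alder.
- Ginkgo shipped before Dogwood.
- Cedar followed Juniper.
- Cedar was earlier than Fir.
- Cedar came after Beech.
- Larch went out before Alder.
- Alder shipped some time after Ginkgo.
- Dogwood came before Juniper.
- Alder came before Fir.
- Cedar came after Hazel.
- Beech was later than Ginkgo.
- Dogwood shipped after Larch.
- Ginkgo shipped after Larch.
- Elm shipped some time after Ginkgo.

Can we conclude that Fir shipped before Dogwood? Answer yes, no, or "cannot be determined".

no

Tracing the constraints gives Dogwood → Juniper → Cedar → Fir, so Dogwood must come before Fir.
That means Fir cannot be before Dogwood.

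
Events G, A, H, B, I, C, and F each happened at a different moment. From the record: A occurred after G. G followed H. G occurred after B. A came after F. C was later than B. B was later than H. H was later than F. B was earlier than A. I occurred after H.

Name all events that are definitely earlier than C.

B, F, H

Directly stated before C: B.
F reaches C via F → H → B → C.
H reaches C via H → B → C.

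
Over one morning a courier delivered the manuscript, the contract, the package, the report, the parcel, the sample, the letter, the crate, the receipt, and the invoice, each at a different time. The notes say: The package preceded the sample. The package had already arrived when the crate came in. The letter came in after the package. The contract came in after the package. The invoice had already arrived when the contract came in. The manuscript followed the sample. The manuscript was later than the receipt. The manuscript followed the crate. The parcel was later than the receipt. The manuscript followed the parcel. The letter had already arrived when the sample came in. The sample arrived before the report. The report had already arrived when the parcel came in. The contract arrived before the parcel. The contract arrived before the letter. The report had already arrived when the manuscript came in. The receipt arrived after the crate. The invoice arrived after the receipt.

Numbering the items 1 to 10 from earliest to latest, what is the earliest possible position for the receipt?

The crate and the package must both come before the receipt — 2 forced predecessors.
Nothing else is forced ahead of the receipt, so its earliest slot is position 2 + 1 = 3.

3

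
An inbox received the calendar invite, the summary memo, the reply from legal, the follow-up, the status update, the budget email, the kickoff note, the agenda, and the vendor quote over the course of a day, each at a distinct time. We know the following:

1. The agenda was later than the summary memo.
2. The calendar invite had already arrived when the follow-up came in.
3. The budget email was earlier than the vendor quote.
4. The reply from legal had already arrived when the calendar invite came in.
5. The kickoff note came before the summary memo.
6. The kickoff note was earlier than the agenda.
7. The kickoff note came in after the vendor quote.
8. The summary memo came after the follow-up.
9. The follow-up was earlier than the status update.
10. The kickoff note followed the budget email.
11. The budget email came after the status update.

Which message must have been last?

the agenda

Every other message has a chain of constraints placing it before the agenda, so the agenda is last.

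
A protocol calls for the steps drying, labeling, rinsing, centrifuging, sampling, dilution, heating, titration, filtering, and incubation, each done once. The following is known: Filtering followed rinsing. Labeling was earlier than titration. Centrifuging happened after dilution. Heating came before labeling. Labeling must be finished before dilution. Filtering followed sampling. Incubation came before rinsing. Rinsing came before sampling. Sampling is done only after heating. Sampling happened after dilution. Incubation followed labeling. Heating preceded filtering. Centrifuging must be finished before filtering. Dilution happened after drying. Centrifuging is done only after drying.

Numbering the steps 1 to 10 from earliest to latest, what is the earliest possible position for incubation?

Heating and labeling must both come before incubation — 2 forced predecessors.
Nothing else is forced ahead of incubation, so its earliest slot is position 2 + 1 = 3.

3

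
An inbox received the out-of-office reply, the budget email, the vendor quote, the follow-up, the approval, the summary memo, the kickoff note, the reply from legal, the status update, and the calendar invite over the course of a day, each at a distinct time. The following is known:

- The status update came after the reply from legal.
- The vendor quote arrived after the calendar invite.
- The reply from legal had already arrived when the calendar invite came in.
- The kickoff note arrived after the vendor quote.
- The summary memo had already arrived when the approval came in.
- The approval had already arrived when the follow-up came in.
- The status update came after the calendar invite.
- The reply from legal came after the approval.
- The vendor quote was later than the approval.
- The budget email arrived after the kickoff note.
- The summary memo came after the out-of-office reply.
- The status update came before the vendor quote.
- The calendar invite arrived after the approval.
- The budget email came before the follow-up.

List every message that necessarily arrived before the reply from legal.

Directly stated before the reply from legal: the approval.
The out-of-office reply reaches the reply from legal via the out-of-office reply → the summary memo → the approval → the reply from legal.
The summary memo reaches the reply from legal via the summary memo → the approval → the reply from legal.

the approval, the out-of-office reply, the summary memo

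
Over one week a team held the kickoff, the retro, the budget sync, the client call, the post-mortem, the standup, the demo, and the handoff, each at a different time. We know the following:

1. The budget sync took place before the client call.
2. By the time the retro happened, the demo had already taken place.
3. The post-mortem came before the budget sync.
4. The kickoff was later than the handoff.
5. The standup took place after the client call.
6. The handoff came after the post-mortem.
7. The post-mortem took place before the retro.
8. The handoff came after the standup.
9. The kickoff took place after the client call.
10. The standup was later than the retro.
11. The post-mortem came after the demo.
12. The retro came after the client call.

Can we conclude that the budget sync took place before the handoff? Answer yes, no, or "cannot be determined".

yes

Chain the constraints: the budget sync → the client call → the standup → the handoff. Each link is directly stated, so the budget sync comes before the handoff.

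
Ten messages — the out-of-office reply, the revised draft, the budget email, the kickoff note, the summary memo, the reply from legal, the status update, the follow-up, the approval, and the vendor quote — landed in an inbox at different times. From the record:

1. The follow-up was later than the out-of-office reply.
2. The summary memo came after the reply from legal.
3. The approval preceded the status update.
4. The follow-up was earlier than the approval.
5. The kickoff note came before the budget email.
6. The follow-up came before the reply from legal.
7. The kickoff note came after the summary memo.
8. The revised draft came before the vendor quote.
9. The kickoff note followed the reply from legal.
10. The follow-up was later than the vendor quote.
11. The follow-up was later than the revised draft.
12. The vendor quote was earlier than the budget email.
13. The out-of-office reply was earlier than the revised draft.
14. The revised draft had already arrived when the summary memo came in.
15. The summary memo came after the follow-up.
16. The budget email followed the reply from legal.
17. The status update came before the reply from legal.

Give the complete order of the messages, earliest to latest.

the out-of-office reply, the revised draft, the vendor quote, the follow-up, the approval, the status update, the reply from legal, the summary memo, the kickoff note, the budget email

The constraints fix every adjacent pair, so only one ordering works:
the out-of-office reply → the revised draft → the vendor quote → the follow-up → the approval → the status update → the reply from legal → the summary memo → the kickoff note → the budget email.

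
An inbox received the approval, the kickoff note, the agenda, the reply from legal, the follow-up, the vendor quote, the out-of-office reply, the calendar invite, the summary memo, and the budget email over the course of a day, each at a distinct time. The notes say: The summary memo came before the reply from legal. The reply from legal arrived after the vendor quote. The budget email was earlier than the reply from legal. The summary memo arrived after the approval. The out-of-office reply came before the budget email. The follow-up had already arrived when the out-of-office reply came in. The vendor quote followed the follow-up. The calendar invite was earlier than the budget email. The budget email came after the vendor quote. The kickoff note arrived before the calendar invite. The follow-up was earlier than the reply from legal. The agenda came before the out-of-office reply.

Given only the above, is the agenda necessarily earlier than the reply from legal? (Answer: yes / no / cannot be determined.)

yes

Chain the constraints: the agenda → the out-of-office reply → the budget email → the reply from legal. Each link is directly stated, so the agenda comes before the reply from legal.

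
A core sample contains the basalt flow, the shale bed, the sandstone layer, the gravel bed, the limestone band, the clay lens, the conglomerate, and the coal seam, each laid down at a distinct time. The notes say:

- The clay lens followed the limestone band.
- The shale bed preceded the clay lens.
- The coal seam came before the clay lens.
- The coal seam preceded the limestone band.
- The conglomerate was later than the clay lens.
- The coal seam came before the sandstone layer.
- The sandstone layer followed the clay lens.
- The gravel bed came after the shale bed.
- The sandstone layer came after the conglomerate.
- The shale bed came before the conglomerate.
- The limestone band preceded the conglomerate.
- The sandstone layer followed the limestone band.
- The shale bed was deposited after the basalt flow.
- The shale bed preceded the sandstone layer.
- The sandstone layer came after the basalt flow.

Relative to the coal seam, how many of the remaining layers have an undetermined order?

Forced after the coal seam: the clay lens, the conglomerate, the limestone band, and the sandstone layer.
That leaves the basalt flow, the gravel bed, and the shale bed with no forced order relative to the coal seam — 3.

3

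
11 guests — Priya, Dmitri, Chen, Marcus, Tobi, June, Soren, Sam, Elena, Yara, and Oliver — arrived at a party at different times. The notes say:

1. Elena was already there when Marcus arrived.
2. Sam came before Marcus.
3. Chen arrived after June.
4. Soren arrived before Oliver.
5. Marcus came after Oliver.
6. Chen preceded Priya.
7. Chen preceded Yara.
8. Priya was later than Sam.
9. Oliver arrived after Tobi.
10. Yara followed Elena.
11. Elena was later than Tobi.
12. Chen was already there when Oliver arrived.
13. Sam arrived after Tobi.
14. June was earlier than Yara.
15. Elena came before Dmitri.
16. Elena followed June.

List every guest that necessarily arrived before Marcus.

Directly stated before Marcus: Elena, Oliver, and Sam.
Chen reaches Marcus via Chen → Oliver → Marcus.
June reaches Marcus via June → Elena → Marcus.
Soren reaches Marcus via Soren → Oliver → Marcus.
Likewise Tobi reaches Marcus by chaining the stated constraints.

Chen, Elena, June, Oliver, Sam, Soren, Tobi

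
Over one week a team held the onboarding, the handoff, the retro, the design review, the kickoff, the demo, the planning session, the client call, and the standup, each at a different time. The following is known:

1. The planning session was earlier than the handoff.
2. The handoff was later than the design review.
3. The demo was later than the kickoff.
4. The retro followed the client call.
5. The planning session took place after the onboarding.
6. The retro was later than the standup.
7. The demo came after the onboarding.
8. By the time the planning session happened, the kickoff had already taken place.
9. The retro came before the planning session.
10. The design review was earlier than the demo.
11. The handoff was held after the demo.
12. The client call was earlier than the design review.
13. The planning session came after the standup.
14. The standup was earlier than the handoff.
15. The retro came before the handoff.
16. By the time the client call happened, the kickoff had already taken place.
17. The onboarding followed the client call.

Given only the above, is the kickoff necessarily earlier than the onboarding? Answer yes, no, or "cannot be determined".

yes

Chain the constraints: the kickoff → the client call → the onboarding. Each link is directly stated, so the kickoff comes before the onboarding.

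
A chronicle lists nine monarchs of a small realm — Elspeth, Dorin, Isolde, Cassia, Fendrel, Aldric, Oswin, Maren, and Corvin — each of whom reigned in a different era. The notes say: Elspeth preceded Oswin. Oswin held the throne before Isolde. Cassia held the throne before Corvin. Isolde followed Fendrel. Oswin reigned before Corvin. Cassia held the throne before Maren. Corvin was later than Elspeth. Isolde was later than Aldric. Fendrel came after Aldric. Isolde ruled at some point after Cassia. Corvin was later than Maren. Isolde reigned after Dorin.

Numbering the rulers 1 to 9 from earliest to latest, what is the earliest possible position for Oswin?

2

Elspeth must come before Oswin — 1 forced predecessor.
Nothing else is forced ahead of Oswin, so their earliest slot is position 1 + 1 = 2.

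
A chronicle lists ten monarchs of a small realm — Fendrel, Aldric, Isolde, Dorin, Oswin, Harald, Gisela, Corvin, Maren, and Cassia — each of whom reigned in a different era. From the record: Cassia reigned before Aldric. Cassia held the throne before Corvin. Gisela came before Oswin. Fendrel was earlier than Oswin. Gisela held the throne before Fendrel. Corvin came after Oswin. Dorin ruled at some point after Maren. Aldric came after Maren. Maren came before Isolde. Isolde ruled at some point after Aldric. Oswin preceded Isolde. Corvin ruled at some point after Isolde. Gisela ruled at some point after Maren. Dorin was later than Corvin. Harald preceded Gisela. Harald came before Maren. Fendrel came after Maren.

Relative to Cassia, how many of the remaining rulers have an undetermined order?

5

Forced after Cassia: Aldric, Corvin, Dorin, and Isolde.
That leaves Fendrel, Gisela, Harald, Maren, and Oswin with no forced order relative to Cassia — 5.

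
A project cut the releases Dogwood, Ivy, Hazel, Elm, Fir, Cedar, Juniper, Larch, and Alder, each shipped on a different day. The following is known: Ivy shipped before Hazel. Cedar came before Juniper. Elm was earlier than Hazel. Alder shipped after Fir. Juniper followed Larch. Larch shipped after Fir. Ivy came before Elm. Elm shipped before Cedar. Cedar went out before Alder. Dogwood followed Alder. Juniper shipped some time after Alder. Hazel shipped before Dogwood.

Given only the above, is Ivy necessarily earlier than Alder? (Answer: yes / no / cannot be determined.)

yes

Chain the constraints: Ivy → Elm → Cedar → Alder. Each link is directly stated, so Ivy comes before Alder.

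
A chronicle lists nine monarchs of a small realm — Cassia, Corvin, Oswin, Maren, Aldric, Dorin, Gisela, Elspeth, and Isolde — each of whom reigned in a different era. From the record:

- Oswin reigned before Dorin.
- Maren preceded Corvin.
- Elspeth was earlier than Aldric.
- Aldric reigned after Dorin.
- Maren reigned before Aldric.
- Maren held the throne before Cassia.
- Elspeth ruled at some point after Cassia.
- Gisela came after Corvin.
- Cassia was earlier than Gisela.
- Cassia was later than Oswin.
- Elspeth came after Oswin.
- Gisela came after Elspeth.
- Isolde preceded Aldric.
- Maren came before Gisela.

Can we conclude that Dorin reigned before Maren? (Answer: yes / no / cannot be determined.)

cannot be determined

No chain of stated constraints runs from Dorin to Maren, and none runs from Maren to Dorin either.
So the relative order of Dorin and Maren is not fixed by the given facts.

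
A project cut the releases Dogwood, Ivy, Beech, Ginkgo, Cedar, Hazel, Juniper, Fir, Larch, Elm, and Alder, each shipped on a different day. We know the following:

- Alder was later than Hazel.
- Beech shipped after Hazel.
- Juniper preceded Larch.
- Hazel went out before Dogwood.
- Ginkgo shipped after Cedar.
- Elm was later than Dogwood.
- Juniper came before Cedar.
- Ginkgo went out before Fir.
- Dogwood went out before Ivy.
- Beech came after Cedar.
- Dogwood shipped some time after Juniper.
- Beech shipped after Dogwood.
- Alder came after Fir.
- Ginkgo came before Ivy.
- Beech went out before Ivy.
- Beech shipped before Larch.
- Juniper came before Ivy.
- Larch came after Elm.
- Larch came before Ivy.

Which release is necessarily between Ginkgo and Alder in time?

Tracing the constraints gives Ginkgo → Fir → Alder, so Fir sits after Ginkgo and before Alder.
No other release is forced both after Ginkgo and before Alder.

Fir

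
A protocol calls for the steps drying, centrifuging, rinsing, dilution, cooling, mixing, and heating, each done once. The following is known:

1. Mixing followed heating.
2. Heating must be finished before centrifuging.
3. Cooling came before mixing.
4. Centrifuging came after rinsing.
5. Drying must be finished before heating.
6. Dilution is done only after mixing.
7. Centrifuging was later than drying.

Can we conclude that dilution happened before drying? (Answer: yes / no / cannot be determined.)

no

Tracing the constraints gives drying → heating → mixing → dilution, so drying must come before dilution.
That means dilution cannot be before drying.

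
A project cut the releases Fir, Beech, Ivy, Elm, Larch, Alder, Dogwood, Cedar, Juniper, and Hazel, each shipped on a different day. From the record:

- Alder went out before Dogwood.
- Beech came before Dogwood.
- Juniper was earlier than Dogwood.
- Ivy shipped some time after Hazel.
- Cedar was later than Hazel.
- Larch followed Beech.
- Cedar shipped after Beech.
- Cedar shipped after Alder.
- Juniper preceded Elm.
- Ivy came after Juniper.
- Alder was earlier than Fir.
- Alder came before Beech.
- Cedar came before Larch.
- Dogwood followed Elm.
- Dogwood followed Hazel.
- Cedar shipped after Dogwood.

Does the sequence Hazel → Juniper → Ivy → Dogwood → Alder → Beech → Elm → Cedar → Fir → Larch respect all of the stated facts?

no

The constraints require Alder before Dogwood, but in the proposed sequence Dogwood appears ahead of Alder. That one violation is enough.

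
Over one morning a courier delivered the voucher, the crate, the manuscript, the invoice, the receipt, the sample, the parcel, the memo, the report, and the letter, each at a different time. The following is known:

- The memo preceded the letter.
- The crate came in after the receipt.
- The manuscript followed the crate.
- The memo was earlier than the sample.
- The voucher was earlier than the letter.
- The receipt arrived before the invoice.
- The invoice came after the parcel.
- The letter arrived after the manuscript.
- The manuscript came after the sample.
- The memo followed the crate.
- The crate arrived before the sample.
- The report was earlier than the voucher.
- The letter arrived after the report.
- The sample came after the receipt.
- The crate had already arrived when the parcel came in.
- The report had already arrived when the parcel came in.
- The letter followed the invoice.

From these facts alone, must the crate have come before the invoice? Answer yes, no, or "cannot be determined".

Chain the constraints: the crate → the parcel → the invoice. Each link is directly stated, so the crate comes before the invoice.

yes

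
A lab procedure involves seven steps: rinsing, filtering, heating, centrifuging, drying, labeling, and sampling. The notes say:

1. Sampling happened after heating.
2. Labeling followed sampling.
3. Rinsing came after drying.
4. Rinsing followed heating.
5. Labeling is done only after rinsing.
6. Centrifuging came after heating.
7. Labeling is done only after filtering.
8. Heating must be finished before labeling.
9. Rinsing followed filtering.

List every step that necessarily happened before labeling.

drying, filtering, heating, rinsing, sampling

Directly stated before labeling: filtering, heating, rinsing, and sampling.
Drying reaches labeling via drying → rinsing → labeling.
No chain forces centrifuging ahead of labeling.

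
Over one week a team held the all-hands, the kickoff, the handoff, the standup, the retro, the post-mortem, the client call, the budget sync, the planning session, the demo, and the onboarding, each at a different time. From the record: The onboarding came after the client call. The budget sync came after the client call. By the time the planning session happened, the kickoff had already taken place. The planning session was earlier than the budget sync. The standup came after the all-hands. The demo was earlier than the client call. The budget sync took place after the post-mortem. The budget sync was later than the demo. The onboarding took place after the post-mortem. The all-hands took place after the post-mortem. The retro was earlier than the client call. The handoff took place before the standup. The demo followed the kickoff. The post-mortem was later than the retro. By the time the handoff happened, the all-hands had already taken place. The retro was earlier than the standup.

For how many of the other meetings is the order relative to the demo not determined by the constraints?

Forced before the demo: the kickoff; forced after the demo: the budget sync, the client call, and the onboarding.
That leaves the all-hands, the handoff, the planning session, the post-mortem, the retro, and the standup with no forced order relative to the demo — 6.

6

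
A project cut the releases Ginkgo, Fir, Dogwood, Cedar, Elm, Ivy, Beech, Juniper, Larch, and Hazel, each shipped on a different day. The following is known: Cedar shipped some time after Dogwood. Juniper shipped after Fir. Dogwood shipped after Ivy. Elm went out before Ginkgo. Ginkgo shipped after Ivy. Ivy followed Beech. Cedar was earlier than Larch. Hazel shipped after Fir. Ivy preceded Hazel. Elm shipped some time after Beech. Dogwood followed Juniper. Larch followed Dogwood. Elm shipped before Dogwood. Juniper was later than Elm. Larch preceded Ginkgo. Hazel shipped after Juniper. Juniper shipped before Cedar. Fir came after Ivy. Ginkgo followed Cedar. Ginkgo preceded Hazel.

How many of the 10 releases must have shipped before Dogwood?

Directly stated before Dogwood: Elm, Ivy, and Juniper.
Beech reaches Dogwood via Beech → Ivy → Dogwood.
Fir reaches Dogwood via Fir → Juniper → Dogwood.
No chain forces Cedar (or any of the others) ahead of Dogwood.
That's Beech, Elm, Fir, Ivy, and Juniper — 5 in all.

5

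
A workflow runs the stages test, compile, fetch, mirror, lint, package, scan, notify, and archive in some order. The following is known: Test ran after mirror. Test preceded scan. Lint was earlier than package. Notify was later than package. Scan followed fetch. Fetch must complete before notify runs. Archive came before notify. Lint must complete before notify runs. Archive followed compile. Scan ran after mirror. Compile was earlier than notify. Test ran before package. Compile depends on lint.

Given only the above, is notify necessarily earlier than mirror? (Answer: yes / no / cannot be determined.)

no

Tracing the constraints gives mirror → test → package → notify, so mirror must come before notify.
That means notify cannot be before mirror.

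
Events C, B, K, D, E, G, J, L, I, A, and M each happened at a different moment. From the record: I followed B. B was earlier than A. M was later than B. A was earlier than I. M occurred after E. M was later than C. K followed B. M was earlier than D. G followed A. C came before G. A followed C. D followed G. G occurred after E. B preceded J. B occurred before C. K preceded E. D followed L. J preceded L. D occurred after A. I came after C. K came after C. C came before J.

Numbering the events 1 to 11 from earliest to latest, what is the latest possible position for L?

L must come before D — 1 event forced after it.
Everything else can be placed before L in some valid order, so L can sit as late as position 11 − 1 = 10.

10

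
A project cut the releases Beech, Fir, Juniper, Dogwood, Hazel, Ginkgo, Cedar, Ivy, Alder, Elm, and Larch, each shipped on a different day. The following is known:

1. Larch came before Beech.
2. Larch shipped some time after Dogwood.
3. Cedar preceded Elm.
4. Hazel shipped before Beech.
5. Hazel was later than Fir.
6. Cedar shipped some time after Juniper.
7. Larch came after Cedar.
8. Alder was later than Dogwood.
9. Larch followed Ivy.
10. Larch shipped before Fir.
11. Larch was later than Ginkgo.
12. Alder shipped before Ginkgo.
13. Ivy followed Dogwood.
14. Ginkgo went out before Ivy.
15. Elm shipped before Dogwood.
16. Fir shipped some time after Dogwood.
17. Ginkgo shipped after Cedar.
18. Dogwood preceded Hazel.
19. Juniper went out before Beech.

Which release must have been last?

Every other release has a chain of constraints placing it before Beech, so Beech is last.

Beech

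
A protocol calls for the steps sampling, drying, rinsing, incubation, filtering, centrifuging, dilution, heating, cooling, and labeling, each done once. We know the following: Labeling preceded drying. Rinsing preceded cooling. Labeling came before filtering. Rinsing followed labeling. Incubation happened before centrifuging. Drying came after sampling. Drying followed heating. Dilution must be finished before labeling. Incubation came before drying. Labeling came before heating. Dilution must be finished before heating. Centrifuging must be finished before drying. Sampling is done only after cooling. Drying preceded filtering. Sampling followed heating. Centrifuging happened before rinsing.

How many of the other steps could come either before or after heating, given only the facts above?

4

Forced before heating: dilution and labeling; forced after heating: drying, filtering, and sampling.
That leaves centrifuging, cooling, incubation, and rinsing with no forced order relative to heating — 4.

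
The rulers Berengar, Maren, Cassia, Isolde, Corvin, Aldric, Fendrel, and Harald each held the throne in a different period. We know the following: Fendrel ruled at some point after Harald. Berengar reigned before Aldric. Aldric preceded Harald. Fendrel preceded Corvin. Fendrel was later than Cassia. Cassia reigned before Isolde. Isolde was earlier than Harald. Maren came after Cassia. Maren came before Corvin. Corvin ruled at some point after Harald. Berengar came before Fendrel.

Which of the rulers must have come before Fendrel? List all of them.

Directly stated before Fendrel: Berengar, Cassia, and Harald.
Aldric reaches Fendrel via Aldric → Harald → Fendrel.
Isolde reaches Fendrel via Isolde → Harald → Fendrel.
No chain forces Maren (or any of the others) ahead of Fendrel.

Aldric, Berengar, Cassia, Harald, Isolde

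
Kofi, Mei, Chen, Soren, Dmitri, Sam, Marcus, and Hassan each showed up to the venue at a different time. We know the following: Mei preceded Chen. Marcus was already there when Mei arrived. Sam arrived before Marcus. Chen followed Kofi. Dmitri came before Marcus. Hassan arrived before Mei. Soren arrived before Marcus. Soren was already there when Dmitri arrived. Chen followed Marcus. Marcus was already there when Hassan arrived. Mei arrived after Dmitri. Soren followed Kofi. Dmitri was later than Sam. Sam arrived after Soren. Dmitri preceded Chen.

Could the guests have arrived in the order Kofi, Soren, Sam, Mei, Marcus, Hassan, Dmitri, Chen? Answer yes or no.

The constraints require Dmitri before Marcus, but in the proposed sequence Marcus appears ahead of Dmitri. That one violation is enough.

no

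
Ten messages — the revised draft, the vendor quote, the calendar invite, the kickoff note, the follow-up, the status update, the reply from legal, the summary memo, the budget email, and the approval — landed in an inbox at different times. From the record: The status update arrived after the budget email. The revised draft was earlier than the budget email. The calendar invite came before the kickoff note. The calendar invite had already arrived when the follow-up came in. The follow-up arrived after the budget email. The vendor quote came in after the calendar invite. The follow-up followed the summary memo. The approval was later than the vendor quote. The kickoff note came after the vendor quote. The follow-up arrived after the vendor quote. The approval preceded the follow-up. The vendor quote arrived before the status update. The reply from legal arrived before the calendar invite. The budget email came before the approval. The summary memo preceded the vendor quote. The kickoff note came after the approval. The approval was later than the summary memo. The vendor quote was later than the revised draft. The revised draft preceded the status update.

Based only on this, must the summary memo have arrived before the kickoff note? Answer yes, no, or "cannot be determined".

Chain the constraints: the summary memo → the approval → the kickoff note. Each link is directly stated, so the summary memo comes before the kickoff note.

yes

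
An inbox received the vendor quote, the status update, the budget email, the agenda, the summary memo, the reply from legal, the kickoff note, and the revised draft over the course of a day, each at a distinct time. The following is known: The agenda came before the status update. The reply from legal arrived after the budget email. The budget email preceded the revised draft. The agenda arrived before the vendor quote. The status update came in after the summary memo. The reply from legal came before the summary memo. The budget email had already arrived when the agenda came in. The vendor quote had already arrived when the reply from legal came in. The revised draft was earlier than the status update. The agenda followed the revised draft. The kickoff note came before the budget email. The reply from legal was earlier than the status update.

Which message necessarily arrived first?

The kickoff note has a chain of constraints placing it before every other message, so the kickoff note must be first.

the kickoff note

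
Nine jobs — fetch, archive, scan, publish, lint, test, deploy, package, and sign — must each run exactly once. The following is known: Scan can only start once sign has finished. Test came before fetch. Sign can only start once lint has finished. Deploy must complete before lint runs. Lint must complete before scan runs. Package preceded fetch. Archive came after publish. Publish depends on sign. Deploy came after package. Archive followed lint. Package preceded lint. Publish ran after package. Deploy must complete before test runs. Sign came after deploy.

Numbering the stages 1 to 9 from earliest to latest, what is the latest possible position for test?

Test must come before fetch — 1 stage forced after it.
Everything else can be placed before test in some valid order, so test can sit as late as position 9 − 1 = 8.

8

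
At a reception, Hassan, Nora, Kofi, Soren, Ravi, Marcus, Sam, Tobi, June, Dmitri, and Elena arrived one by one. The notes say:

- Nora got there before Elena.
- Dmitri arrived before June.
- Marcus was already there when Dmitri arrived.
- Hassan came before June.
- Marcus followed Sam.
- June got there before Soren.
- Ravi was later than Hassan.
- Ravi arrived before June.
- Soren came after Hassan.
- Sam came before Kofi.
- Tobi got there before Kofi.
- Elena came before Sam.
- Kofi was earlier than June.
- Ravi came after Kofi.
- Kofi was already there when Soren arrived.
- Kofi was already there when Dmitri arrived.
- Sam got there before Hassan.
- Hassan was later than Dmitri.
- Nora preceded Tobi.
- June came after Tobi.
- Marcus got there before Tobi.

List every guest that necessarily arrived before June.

Dmitri, Elena, Hassan, Kofi, Marcus, Nora, Ravi, Sam, Tobi

Directly stated before June: Dmitri, Hassan, Kofi, Ravi, and Tobi.
Elena reaches June via Elena → Sam → Kofi → June.
Marcus reaches June via Marcus → Tobi → June.
Nora reaches June via Nora → Tobi → June.
Likewise Sam reaches June by chaining the stated constraints.
No chain forces Soren ahead of June.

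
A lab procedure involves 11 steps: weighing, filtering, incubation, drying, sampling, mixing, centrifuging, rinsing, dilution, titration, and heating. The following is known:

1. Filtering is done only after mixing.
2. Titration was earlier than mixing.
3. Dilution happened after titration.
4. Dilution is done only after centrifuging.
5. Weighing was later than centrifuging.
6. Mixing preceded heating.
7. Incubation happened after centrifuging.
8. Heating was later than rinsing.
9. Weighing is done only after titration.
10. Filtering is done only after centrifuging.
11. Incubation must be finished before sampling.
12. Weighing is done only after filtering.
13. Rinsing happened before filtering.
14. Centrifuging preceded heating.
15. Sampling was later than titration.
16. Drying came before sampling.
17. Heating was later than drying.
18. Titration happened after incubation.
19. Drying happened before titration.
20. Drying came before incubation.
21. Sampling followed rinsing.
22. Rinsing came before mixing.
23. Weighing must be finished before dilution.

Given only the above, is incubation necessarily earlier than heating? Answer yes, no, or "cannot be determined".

Chain the constraints: incubation → titration → mixing → heating. Each link is directly stated, so incubation comes before heating.

yes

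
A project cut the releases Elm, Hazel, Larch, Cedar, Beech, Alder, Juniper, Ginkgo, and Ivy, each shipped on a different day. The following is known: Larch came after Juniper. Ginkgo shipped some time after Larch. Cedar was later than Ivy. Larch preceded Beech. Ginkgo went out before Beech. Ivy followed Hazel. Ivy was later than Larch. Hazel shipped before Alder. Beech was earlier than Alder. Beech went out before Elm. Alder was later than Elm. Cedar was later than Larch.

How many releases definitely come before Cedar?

4

Directly stated before Cedar: Ivy and Larch.
Hazel reaches Cedar via Hazel → Ivy → Cedar.
Juniper reaches Cedar via Juniper → Larch → Cedar.
That's Hazel, Ivy, Juniper, and Larch — 4 in all.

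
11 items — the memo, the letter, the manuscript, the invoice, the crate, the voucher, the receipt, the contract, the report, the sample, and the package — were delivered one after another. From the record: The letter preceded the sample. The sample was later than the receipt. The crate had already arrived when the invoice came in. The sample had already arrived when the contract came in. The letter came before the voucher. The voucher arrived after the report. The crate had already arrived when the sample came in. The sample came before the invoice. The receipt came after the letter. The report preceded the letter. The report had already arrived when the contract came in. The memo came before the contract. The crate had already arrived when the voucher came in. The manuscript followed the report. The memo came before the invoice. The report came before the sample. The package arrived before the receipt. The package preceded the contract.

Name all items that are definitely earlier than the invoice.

Directly stated before the invoice: the crate, the memo, and the sample.
The letter reaches the invoice via the letter → the sample → the invoice.
The package reaches the invoice via the package → the receipt → the sample → the invoice.
The receipt reaches the invoice via the receipt → the sample → the invoice.
Likewise the report reaches the invoice by chaining the stated constraints.
No chain forces the manuscript (or any of the others) ahead of the invoice.

the crate, the letter, the memo, the package, the receipt, the report, the sample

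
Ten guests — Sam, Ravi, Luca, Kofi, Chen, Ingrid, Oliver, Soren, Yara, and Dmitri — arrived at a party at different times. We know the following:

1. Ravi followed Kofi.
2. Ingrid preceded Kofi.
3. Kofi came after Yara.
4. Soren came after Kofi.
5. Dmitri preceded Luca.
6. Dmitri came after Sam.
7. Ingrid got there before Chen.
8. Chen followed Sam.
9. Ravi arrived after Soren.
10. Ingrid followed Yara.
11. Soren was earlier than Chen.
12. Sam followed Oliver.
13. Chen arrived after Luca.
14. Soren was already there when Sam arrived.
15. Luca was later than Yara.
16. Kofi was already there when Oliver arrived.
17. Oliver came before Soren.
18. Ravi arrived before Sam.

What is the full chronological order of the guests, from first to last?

The constraints fix every adjacent pair, so only one ordering works:
Yara → Ingrid → Kofi → Oliver → Soren → Ravi → Sam → Dmitri → Luca → Chen.

Yara, Ingrid, Kofi, Oliver, Soren, Ravi, Sam, Dmitri, Luca, Chen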